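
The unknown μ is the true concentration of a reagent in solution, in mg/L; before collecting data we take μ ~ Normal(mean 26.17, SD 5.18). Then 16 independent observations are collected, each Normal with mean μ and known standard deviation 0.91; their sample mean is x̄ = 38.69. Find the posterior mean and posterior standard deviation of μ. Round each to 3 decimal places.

Posterior mean ≈ 38.666; posterior SD ≈ 0.227

Prior precision 1/τ₀² = 1/5.18² = 0.0372684; data precision n/σ² = 16/0.91² = 19.3213.
Posterior precision = 0.0372684 + 19.3213 = 19.3586, giving posterior SD = 1/√19.3586 = 0.227.
Posterior mean = (0.0372684·26.17 + 19.3213·38.69) / 19.3586 = 38.666.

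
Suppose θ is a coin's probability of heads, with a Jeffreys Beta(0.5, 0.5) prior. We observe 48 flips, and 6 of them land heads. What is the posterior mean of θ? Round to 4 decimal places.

Observing 6 successes and 42 failures updates Beta(0.5, 0.5) by adding the success and failure counts to the two shape parameters: α = 0.5+6 = 6.5, β = 0.5+42 = 42.5.
Posterior mean = α/(α+β) = 6.5/49 = 0.1327.

Posterior mean ≈ 0.1327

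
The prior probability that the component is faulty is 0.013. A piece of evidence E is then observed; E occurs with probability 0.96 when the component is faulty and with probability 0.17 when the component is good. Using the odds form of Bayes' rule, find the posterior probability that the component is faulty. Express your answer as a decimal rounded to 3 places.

Prior odds = 0.013/(1−0.013) = 0.013171.
Likelihood ratio for E = 0.96/0.17 = 5.6471.
Posterior odds = prior odds × LR = 0.074379.
Posterior probability = odds/(1+odds) = 0.074379/1.0744 = 0.069.

Posterior probability ≈ 0.069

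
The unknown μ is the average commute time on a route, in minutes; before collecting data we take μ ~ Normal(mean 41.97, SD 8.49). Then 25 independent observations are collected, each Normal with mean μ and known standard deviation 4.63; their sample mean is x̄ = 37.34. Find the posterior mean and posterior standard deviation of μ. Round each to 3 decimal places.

Posterior mean ≈ 37.394; posterior SD ≈ 0.921

Prior precision 1/τ₀² = 1/8.49² = 0.0138735; data precision n/σ² = 25/4.63² = 1.16621.
Posterior precision = 0.0138735 + 1.16621 = 1.18009, giving posterior SD = 1/√1.18009 = 0.921.
Posterior mean = (0.0138735·41.97 + 1.16621·37.34) / 1.18009 = 37.394.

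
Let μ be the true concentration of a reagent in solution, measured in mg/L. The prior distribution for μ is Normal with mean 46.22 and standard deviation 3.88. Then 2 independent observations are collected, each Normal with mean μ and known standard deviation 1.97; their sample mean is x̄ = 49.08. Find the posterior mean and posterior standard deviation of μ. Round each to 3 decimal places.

Posterior mean ≈ 48.753; posterior SD ≈ 1.311

With known σ, the Normal prior is conjugate. Weight on the data is w = (n/σ²)/(n/σ² + 1/τ₀²) = 0.515344/(0.515344+0.0664258) = 0.88582.
Posterior mean = w·x̄ + (1−w)·μ₀ = 0.88582·49.08 + 0.11418·46.22 = 48.753. Posterior variance = 1/(0.515344+0.0664258) = 1.71889, so SD = 1.311.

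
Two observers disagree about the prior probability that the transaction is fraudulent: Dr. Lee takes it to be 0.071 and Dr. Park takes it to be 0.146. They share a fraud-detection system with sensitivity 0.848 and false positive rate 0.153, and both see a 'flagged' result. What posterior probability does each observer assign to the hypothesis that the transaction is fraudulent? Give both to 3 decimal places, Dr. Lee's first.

The likelihood ratio for a 'flagged' result is 0.848/0.153 = 5.5425.
Dr. Lee: prior odds 0.071/0.929 = 0.076426; posterior odds 0.42359; posterior probability 0.298.
Dr. Park: prior odds 0.146/0.854 = 0.17096; posterior odds 0.94754; posterior probability 0.487.

Dr. Lee: 0.298; Dr. Park: 0.487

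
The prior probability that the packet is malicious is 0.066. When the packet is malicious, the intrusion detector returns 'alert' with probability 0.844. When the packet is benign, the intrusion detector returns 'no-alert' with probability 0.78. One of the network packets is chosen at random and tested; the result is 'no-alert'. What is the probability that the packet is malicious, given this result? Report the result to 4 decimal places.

P(H | E) ≈ 0.0139

Let H be the event that the packet is malicious. P(H) = 0.066, so P(¬H) = 0.934. With E the 'no-alert' result, P(E|H) = 0.156 and P(E|¬H) = 0.78.
P(E) = 0.156·0.066 + 0.78·0.934 = 0.010296 + 0.72852 = 0.73882.
By Bayes' theorem, P(H|E) = 0.010296 / 0.73882 = 0.0139.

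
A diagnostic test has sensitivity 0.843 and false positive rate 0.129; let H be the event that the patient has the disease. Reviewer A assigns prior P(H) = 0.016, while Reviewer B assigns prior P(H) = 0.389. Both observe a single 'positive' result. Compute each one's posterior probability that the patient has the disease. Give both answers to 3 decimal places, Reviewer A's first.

Reviewer A: 0.096; Reviewer B: 0.806

P('+'|H) = 0.843, P('+'|¬H) = 0.129.
Reviewer A: numerator 0.843·0.016 = 0.013488; evidence = 0.013488+0.129·0.984 = 0.14042; posterior = 0.096.
Reviewer B: numerator 0.843·0.389 = 0.32793; evidence = 0.32793+0.129·0.611 = 0.40675; posterior = 0.806.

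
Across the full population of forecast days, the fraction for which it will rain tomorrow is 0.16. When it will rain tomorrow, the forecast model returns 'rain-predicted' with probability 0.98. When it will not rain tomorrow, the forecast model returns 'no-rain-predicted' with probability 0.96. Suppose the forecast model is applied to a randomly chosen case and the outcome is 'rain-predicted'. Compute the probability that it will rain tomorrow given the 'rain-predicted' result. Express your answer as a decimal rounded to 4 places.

Write H for 'it will rain tomorrow'. Prior odds H:¬H = 0.16/0.84 = 0.19048. For the 'rain-predicted' outcome, the likelihood ratio is 0.98/0.04 = 24.500.
Posterior odds = 0.19048 × 24.500 = 4.6667, so P(H|E) = 4.6667/(1+4.6667) = 0.8235.

P(H | E) ≈ 0.8235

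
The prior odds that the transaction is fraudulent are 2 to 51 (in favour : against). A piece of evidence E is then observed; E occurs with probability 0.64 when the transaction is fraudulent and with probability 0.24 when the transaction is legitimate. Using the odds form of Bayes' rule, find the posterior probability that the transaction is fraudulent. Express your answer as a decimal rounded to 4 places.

Posterior probability ≈ 0.0947

Prior odds = 2/51 = 0.039216. In log-odds, ln(0.039216) = -3.2387.
Add log likelihood ratio: ln(2.6667) = 0.98083.
Posterior log-odds = -2.2578, so posterior odds = exp(-2.2578) = 0.10458. Converting, P(H|E) = 0.10458/1.1046 = 0.0947.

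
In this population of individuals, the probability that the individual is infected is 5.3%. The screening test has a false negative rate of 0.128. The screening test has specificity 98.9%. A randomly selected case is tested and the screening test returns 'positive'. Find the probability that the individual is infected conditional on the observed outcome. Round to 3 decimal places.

Let H be the event that the individual is infected. P(H) = 0.053, so P(¬H) = 0.947. With E the 'positive' result, P(E|H) = 0.872 and P(E|¬H) = 0.011.
P(E) = 0.872·0.053 + 0.011·0.947 = 0.046216 + 0.010417 = 0.056633.
By Bayes' theorem, P(H|E) = 0.046216 / 0.056633 = 0.816.

P(H | E) ≈ 0.816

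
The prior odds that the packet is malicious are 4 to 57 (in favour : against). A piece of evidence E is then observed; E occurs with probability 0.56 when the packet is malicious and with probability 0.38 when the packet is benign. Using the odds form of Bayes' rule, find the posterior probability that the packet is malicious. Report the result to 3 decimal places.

Posterior probability ≈ 0.094

Prior odds = 4/57 = 0.070175. In log-odds, ln(0.070175) = -2.6568.
Add log likelihood ratio: ln(1.4737) = 0.38777.
Posterior log-odds = -2.2690, so posterior odds = exp(-2.2690) = 0.10342. Converting, P(H|E) = 0.10342/1.1034 = 0.094.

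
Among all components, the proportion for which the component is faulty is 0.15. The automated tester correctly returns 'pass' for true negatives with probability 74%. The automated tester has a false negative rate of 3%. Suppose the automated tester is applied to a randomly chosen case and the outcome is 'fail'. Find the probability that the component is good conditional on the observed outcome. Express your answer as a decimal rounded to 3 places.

P(¬H | E) ≈ 0.603

Write H for 'the component is faulty'. Prior odds H:¬H = 0.15/0.85 = 0.17647. For the 'fail' outcome, the likelihood ratio is 0.97/0.26 = 3.7308.
Posterior odds = 0.17647 × 3.7308 = 0.65837, so P(H|E) = 0.65837/(1+0.65837) = 0.397. Then P(¬H|E) = 1 − 0.397 = 0.603.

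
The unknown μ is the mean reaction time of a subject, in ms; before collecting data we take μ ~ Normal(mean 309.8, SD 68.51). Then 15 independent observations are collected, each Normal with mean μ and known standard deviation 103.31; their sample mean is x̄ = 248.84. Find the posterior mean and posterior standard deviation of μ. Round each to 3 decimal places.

Posterior mean ≈ 256.865; posterior SD ≈ 24.857

With known σ, the Normal prior is conjugate. Weight on the data is w = (n/σ²)/(n/σ² + 1/τ₀²) = 0.00140542/(0.00140542+0.00021306) = 0.86836.
Posterior mean = w·x̄ + (1−w)·μ₀ = 0.86836·248.84 + 0.13164·309.8 = 256.865. Posterior variance = 1/(0.00140542+0.00021306) = 617.865, so SD = 24.857.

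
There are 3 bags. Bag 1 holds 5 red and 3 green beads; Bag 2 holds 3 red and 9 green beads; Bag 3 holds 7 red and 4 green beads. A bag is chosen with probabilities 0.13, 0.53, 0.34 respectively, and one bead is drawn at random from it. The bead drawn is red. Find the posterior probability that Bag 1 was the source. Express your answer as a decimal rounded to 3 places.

Tabulate prior·likelihood by source: [1] prior 0.13, lik 0.625, product 0.08125; [2] prior 0.53, lik 0.25, product 0.1325; [3] prior 0.34, lik 0.6364, product 0.2164.
Normalizing constant = 0.43011; the posterior for Bag 1 is its product over the sum, 0.08125/0.43011 = 0.189.

Posterior probability ≈ 0.189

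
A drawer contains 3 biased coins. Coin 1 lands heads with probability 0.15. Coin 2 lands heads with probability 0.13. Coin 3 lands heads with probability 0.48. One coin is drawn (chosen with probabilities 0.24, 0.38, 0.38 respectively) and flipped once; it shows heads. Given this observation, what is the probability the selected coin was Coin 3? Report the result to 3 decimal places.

Posterior probability ≈ 0.681

P(heads|C1) = 0.15; P(heads|C2) = 0.13; P(heads|C3) = 0.48.
Prior × likelihood for each source: 0.24·0.15=0.03600, 0.38·0.13=0.04940, 0.38·0.48=0.1824. Summing gives P(heads) = 0.26780.
P(Coin 3 | heads) = 0.1824 / 0.26780 = 0.681.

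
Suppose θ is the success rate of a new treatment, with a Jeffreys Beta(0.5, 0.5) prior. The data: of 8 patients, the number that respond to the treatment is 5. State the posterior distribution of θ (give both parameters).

Posterior: Beta(5.5, 3.5)

The binomial likelihood is conjugate to the Beta prior: with 5 successes and 3 failures, the posterior is Beta(0.5+5, 0.5+3) = Beta(5.5, 3.5).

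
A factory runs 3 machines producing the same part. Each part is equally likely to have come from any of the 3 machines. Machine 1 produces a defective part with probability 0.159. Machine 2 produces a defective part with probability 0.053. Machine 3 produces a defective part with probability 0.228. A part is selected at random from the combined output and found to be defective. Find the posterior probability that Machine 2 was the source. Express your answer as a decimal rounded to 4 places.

Posterior probability ≈ 0.1205

P(defective|M1) = 0.159; P(defective|M2) = 0.053; P(defective|M3) = 0.228.
Prior × likelihood for each source: 0.333333·0.159=0.05300, 0.333333·0.053=0.01767, 0.333333·0.228=0.07600. Summing gives P(defective) = 0.14667.
P(Machine 2 | defective) = 0.01767 / 0.14667 = 0.1205.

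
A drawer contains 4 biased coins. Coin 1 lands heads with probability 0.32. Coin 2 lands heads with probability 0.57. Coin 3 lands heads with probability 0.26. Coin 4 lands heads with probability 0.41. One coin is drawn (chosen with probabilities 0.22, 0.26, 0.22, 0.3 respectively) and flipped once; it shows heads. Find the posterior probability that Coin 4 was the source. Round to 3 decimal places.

P(heads|C1) = 0.32; P(heads|C2) = 0.57; P(heads|C3) = 0.26; P(heads|C4) = 0.41.
Prior × likelihood for each source: 0.22·0.32=0.07040, 0.26·0.57=0.1482, 0.22·0.26=0.05720, 0.3·0.41=0.1230. Summing gives P(heads) = 0.39880.
P(Coin 4 | heads) = 0.1230 / 0.39880 = 0.308.

Posterior probability ≈ 0.308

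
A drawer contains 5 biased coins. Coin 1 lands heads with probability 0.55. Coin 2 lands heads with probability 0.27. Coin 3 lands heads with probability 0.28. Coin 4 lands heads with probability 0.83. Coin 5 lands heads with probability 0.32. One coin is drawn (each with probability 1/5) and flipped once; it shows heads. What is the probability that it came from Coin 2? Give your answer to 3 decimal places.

Posterior probability ≈ 0.120

P(heads|C1) = 0.55; P(heads|C2) = 0.27; P(heads|C3) = 0.28; P(heads|C4) = 0.83; P(heads|C5) = 0.32.
Prior × likelihood for each source: 0.2·0.55=0.1100, 0.2·0.27=0.05400, 0.2·0.28=0.05600, 0.2·0.83=0.1660, 0.2·0.32=0.06400. Summing gives P(heads) = 0.45000.
P(Coin 2 | heads) = 0.05400 / 0.45000 = 0.120.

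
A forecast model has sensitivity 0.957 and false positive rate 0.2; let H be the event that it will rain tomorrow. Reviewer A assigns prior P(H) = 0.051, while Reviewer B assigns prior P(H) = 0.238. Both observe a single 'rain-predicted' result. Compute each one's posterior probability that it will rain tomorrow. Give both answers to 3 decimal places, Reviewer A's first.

P('+'|H) = 0.957, P('+'|¬H) = 0.2.
Reviewer A: numerator 0.957·0.051 = 0.048807; evidence = 0.048807+0.2·0.949 = 0.23861; posterior = 0.205.
Reviewer B: numerator 0.957·0.238 = 0.22777; evidence = 0.22777+0.2·0.762 = 0.38017; posterior = 0.599.

Reviewer A: 0.205; Reviewer B: 0.599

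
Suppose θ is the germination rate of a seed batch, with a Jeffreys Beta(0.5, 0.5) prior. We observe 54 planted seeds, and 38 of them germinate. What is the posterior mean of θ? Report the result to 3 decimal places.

The binomial likelihood is conjugate to the Beta prior: with 38 successes and 16 failures, the posterior is Beta(0.5+38, 0.5+16) = Beta(38.5, 16.5).
E[θ | data] = 38.5/(38.5+16.5) = 0.700.

Posterior mean ≈ 0.700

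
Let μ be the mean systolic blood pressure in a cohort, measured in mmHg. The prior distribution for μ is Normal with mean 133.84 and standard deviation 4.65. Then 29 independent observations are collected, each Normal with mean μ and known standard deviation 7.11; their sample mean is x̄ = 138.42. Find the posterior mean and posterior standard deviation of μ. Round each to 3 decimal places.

Prior precision 1/τ₀² = 1/4.65² = 0.0462481; data precision n/σ² = 29/7.11² = 0.573666.
Posterior precision = 0.0462481 + 0.573666 = 0.619914, giving posterior SD = 1/√0.619914 = 1.270.
Posterior mean = (0.0462481·133.84 + 0.573666·138.42) / 0.619914 = 138.078.

Posterior mean ≈ 138.078; posterior SD ≈ 1.270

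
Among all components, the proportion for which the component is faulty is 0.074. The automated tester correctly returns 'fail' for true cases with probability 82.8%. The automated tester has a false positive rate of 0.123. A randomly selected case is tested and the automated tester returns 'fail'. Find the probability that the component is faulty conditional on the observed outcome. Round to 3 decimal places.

P(H | E) ≈ 0.350

Write H for 'the component is faulty'. Prior odds H:¬H = 0.074/0.926 = 0.079914. For the 'fail' outcome, the likelihood ratio is 0.828/0.123 = 6.7317.
Posterior odds = 0.079914 × 6.7317 = 0.53796, so P(H|E) = 0.53796/(1+0.53796) = 0.350.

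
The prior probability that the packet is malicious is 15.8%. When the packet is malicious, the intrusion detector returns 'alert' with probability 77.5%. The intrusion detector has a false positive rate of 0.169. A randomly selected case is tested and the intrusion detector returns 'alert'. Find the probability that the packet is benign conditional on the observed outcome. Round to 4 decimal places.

Write H for 'the packet is malicious'. Prior odds H:¬H = 0.158/0.842 = 0.18765. For the 'alert' outcome, the likelihood ratio is 0.775/0.169 = 4.5858.
Posterior odds = 0.18765 × 4.5858 = 0.86052, so P(H|E) = 0.86052/(1+0.86052) = 0.4625. Then P(¬H|E) = 1 − 0.4625 = 0.5375.

P(¬H | E) ≈ 0.5375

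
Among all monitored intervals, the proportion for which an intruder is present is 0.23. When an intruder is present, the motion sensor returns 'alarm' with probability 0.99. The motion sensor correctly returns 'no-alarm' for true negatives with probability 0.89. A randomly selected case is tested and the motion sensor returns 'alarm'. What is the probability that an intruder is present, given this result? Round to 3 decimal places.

P(H | E) ≈ 0.729

Write H for 'an intruder is present'. Prior odds H:¬H = 0.23/0.77 = 0.29870. For the 'alarm' outcome, the likelihood ratio is 0.99/0.11 = 9.0000.
Posterior odds = 0.29870 × 9.0000 = 2.6883, so P(H|E) = 2.6883/(1+2.6883) = 0.729.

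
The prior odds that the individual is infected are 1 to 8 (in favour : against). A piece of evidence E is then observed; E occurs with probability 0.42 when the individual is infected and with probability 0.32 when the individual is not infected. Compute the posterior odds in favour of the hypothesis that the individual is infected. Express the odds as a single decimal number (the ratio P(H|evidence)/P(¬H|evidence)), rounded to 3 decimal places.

Posterior odds ≈ 0.164

Prior odds = 1/8 = 0.12500.
Likelihood ratio for E = 0.42/0.32 = 1.3125.
Posterior odds = prior odds × LR = 0.16406.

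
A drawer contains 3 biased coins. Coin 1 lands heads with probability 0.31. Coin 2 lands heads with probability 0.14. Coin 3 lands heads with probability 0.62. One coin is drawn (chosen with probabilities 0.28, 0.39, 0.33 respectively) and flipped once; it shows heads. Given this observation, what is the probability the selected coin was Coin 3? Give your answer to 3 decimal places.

Tabulate prior·likelihood by source: [1] prior 0.28, lik 0.31, product 0.08680; [2] prior 0.39, lik 0.14, product 0.05460; [3] prior 0.33, lik 0.62, product 0.2046.
Normalizing constant = 0.34600; the posterior for Coin 3 is its product over the sum, 0.2046/0.34600 = 0.591.

Posterior probability ≈ 0.591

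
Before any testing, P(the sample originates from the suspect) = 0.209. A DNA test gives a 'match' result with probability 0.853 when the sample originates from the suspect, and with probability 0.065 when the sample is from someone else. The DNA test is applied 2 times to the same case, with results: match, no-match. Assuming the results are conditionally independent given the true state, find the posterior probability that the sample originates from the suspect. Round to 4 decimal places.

Let H be the event that the sample originates from the suspect; start with P(H) = 0.209. P('match'|H) = 0.853, P('match'|¬H) = 0.065.
Update on result 1 ('match'): P(H) ← 0.853·0.2090 / (0.853·0.2090 + 0.065·0.7910) = 0.17828/0.22969 = 0.7762.
Update on result 2 ('no-match'): P(H) ← 0.147·0.7762 / (0.147·0.7762 + 0.935·0.2238) = 0.11410/0.32339 = 0.3528.

Posterior P(H) ≈ 0.3528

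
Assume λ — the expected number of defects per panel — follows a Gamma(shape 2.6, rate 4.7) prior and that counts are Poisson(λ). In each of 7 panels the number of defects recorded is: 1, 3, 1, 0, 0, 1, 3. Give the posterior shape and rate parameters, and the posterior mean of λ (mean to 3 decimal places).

The Poisson likelihood adds the total count to the shape and the number of exposure periods to the rate. Here ∑xᵢ = 9 and n = 7, so shape 2.6→11.6 and rate 4.7→11.7.
E[λ | data] = 11.6/11.7 = 0.991.

Posterior: Gamma(shape=11.6, rate=11.7); mean ≈ 0.991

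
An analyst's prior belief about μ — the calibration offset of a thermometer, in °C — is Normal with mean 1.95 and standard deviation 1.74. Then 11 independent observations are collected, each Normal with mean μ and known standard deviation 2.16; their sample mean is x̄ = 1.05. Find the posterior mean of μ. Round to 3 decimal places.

With known σ, the Normal prior is conjugate. Weight on the data is w = (n/σ²)/(n/σ² + 1/τ₀²) = 2.35768/(2.35768+0.330295) = 0.87712.
Posterior mean = w·x̄ + (1−w)·μ₀ = 0.87712·1.05 + 0.12288·1.95 = 1.161.

Posterior mean ≈ 1.161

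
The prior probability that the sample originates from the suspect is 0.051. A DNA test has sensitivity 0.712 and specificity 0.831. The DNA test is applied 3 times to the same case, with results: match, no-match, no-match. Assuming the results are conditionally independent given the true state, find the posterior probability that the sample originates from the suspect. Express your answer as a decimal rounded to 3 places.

With H the event that the sample originates from the suspect, the joint likelihood of the observed sequence is P(data|H) = 0.712·0.288·0.288 = 0.059056 and P(data|¬H) = 0.169·0.831·0.831 = 0.11670.
Bayes: P(H|data) = 0.051·0.059056 / (0.051·0.059056 + 0.949·0.11670) = 0.0030119/0.11376 = 0.0265.

Posterior P(H) ≈ 0.026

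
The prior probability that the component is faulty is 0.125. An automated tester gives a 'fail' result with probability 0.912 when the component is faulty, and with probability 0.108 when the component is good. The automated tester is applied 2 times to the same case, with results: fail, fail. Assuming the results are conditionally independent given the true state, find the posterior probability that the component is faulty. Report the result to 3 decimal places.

Posterior P(H) ≈ 0.911

Let H be the event that the component is faulty; start with P(H) = 0.125. P('fail'|H) = 0.912, P('fail'|¬H) = 0.108.
Update on result 1 ('fail'): P(H) ← 0.912·0.1250 / (0.912·0.1250 + 0.108·0.8750) = 0.11400/0.20850 = 0.5468.
Update on result 2 ('fail'): P(H) ← 0.912·0.5468 / (0.912·0.5468 + 0.108·0.4532) = 0.49865/0.54760 = 0.9106.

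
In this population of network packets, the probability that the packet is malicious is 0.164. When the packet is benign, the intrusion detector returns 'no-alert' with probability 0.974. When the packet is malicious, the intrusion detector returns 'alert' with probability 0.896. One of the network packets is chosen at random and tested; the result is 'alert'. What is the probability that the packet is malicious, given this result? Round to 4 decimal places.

P(H | E) ≈ 0.8711

Let H be the event that the packet is malicious. P(H) = 0.164, so P(¬H) = 0.836. With E the 'alert' result, P(E|H) = 0.896 and P(E|¬H) = 0.026.
P(E) = 0.896·0.164 + 0.026·0.836 = 0.14694 + 0.021736 = 0.16868.
By Bayes' theorem, P(H|E) = 0.14694 / 0.16868 = 0.8711.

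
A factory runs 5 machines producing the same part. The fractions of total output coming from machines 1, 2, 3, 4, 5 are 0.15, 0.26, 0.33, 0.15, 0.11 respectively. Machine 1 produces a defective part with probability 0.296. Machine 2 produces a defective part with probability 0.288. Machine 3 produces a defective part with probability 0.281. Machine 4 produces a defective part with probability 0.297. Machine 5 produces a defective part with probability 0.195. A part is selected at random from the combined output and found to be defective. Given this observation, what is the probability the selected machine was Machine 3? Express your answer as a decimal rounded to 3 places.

Posterior probability ≈ 0.334

P(defective|M1) = 0.296; P(defective|M2) = 0.288; P(defective|M3) = 0.281; P(defective|M4) = 0.297; P(defective|M5) = 0.195.
Prior × likelihood for each source: 0.15·0.296=0.04440, 0.26·0.288=0.07488, 0.33·0.281=0.09273, 0.15·0.297=0.04455, 0.11·0.195=0.02145. Summing gives P(defective) = 0.27801.
P(Machine 3 | defective) = 0.09273 / 0.27801 = 0.334.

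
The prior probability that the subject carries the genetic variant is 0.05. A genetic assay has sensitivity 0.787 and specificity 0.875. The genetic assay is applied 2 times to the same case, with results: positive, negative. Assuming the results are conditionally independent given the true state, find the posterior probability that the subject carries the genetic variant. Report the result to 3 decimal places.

Posterior P(H) ≈ 0.075

Let H be the event that the subject carries the genetic variant; start with P(H) = 0.05. P('positive'|H) = 0.787, P('positive'|¬H) = 0.125.
Update on result 1 ('positive'): P(H) ← 0.787·0.0500 / (0.787·0.0500 + 0.125·0.9500) = 0.039350/0.15810 = 0.2489.
Update on result 2 ('negative'): P(H) ← 0.213·0.2489 / (0.213·0.2489 + 0.875·0.7511) = 0.053014/0.71023 = 0.0746.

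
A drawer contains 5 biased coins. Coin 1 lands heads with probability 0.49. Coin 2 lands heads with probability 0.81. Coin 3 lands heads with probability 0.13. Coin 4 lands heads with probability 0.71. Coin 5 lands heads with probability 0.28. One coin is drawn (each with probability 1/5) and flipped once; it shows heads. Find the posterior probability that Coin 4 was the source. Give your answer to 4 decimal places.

P(heads|C1) = 0.49; P(heads|C2) = 0.81; P(heads|C3) = 0.13; P(heads|C4) = 0.71; P(heads|C5) = 0.28.
Prior × likelihood for each source: 0.2·0.49=0.09800, 0.2·0.81=0.1620, 0.2·0.13=0.02600, 0.2·0.71=0.1420, 0.2·0.28=0.05600. Summing gives P(heads) = 0.48400.
P(Coin 4 | heads) = 0.1420 / 0.48400 = 0.2934.

Posterior probability ≈ 0.2934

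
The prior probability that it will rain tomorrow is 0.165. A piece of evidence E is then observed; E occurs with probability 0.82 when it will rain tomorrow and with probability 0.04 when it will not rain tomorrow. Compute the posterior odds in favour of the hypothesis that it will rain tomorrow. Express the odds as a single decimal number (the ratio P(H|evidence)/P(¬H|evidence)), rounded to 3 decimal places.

Posterior odds ≈ 4.051

Prior odds = 0.165/(1−0.165) = 0.19760. In log-odds, ln(0.19760) = -1.6215.
Add log likelihood ratio: ln(20.500) = 3.0204.
Posterior log-odds = 1.3989, so posterior odds = exp(1.3989) = 4.0509.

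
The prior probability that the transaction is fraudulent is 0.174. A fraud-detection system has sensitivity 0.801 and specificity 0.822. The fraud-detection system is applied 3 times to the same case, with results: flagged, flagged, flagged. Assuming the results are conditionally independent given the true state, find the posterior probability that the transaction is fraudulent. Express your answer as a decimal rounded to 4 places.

Let H be the event that the transaction is fraudulent; start with P(H) = 0.174. P('flagged'|H) = 0.801, P('flagged'|¬H) = 0.178.
Update on result 1 ('flagged'): P(H) ← 0.801·0.1740 / (0.801·0.1740 + 0.178·0.8260) = 0.13937/0.28640 = 0.4866.
Update on result 2 ('flagged'): P(H) ← 0.801·0.4866 / (0.801·0.4866 + 0.178·0.5134) = 0.38980/0.48118 = 0.8101.
Update on result 3 ('flagged'): P(H) ← 0.801·0.8101 / (0.801·0.8101 + 0.178·0.1899) = 0.64888/0.68269 = 0.9505.

Posterior P(H) ≈ 0.9505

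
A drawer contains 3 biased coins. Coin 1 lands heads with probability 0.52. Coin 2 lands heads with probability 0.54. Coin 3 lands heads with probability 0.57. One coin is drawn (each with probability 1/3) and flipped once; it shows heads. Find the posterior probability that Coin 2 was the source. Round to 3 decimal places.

P(heads|C1) = 0.52; P(heads|C2) = 0.54; P(heads|C3) = 0.57.
Prior × likelihood for each source: 0.333333·0.52=0.1733, 0.333333·0.54=0.1800, 0.333333·0.57=0.1900. Summing gives P(heads) = 0.54333.
P(Coin 2 | heads) = 0.1800 / 0.54333 = 0.331.

Posterior probability ≈ 0.331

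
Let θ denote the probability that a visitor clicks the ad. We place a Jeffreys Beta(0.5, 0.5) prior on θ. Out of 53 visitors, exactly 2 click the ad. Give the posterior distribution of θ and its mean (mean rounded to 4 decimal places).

Posterior: Beta(2.5, 51.5); mean ≈ 0.0463

Observing 2 successes and 51 failures updates Beta(0.5, 0.5) by adding the success and failure counts to the two shape parameters: α = 0.5+2 = 2.5, β = 0.5+51 = 51.5.
E[θ | data] = 2.5/(2.5+51.5) = 0.0463.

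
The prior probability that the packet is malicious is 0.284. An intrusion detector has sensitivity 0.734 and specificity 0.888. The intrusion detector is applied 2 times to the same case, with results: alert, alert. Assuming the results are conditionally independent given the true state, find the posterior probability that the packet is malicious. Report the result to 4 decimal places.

Let H be the event that the packet is malicious; start with P(H) = 0.284. P('alert'|H) = 0.734, P('alert'|¬H) = 0.112.
Update on result 1 ('alert'): P(H) ← 0.734·0.2840 / (0.734·0.2840 + 0.112·0.7160) = 0.20846/0.28865 = 0.7222.
Update on result 2 ('alert'): P(H) ← 0.734·0.7222 / (0.734·0.7222 + 0.112·0.2778) = 0.53008/0.56120 = 0.9446.

Posterior P(H) ≈ 0.9446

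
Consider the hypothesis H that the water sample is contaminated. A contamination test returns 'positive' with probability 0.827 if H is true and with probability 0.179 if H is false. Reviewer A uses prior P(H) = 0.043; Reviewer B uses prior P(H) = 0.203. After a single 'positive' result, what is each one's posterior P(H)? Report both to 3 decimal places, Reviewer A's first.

P('+'|H) = 0.827, P('+'|¬H) = 0.179.
Reviewer A: numerator 0.827·0.043 = 0.035561; evidence = 0.035561+0.179·0.957 = 0.20686; posterior = 0.172.
Reviewer B: numerator 0.827·0.203 = 0.16788; evidence = 0.16788+0.179·0.797 = 0.31054; posterior = 0.541.

Reviewer A: 0.172; Reviewer B: 0.541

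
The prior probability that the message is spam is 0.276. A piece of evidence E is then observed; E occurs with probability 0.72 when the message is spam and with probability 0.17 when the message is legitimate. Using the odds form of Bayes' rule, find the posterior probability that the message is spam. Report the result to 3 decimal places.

Posterior probability ≈ 0.618

Prior odds = 0.276/(1−0.276) = 0.38122.
Likelihood ratio for E = 0.72/0.17 = 4.2353.
Posterior odds = prior odds × LR = 1.6146.
Posterior probability = odds/(1+odds) = 1.6146/2.6146 = 0.618.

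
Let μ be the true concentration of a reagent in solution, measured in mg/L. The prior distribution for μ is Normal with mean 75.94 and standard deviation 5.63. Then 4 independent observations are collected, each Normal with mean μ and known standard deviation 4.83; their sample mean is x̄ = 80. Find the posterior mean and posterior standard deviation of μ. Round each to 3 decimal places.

Posterior mean ≈ 79.369; posterior SD ≈ 2.219

Prior precision 1/τ₀² = 1/5.63² = 0.0315488; data precision n/σ² = 4/4.83² = 0.171461.
Posterior precision = 0.0315488 + 0.171461 = 0.203010, giving posterior SD = 1/√0.203010 = 2.219.
Posterior mean = (0.0315488·75.94 + 0.171461·80) / 0.203010 = 79.369.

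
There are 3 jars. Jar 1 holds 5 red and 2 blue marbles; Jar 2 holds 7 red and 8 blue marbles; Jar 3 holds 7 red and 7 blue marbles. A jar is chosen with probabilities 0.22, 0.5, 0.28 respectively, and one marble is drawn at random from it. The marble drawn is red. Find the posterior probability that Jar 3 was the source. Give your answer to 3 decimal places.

P(red|Jar 1) = 0.7143; P(red|Jar 2) = 0.4667; P(red|Jar 3) = 0.5.
Prior × likelihood for each source: 0.22·0.7143=0.1571, 0.5·0.4667=0.2333, 0.28·0.5=0.1400. Summing gives P(red) = 0.53048.
P(Jar 3 | red) = 0.1400 / 0.53048 = 0.264.

Posterior probability ≈ 0.264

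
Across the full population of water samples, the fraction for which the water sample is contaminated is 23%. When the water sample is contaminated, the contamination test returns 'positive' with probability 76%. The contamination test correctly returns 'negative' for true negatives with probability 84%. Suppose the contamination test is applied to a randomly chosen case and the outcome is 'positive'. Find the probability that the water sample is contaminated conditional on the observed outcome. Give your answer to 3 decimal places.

Write H for 'the water sample is contaminated'. Prior odds H:¬H = 0.23/0.77 = 0.29870. For the 'positive' outcome, the likelihood ratio is 0.76/0.16 = 4.7500.
Posterior odds = 0.29870 × 4.7500 = 1.4188, so P(H|E) = 1.4188/(1+1.4188) = 0.587.

P(H | E) ≈ 0.587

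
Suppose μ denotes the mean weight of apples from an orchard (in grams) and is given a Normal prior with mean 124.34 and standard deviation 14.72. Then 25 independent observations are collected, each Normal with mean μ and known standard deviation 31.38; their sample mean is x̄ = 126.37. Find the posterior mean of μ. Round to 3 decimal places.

Prior precision 1/τ₀² = 1/14.72² = 0.00461513; data precision n/σ² = 25/31.38² = 0.0253883.
Posterior precision = 0.00461513 + 0.0253883 = 0.0300035.
Posterior mean = (0.00461513·124.34 + 0.0253883·126.37) / 0.0300035 = 126.058.

Posterior mean ≈ 126.058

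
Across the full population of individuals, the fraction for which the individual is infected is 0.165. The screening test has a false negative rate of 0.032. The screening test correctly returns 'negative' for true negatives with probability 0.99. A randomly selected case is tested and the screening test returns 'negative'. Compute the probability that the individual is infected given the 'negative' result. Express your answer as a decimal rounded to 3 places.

Let H be the event that the individual is infected. P(H) = 0.165, so P(¬H) = 0.835. With E the 'negative' result, P(E|H) = 0.032 and P(E|¬H) = 0.99.
P(E) = 0.032·0.165 + 0.99·0.835 = 0.0052800 + 0.82665 = 0.83193.
By Bayes' theorem, P(H|E) = 0.0052800 / 0.83193 = 0.006.

P(H | E) ≈ 0.006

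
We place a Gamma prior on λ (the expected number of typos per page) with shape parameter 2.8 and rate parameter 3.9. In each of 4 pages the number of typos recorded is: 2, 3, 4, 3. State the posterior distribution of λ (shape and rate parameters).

Posterior: Gamma(shape=14.8, rate=7.9)

Total count ∑xᵢ = 12 over n = 4 pages.
Gamma is conjugate to the Poisson likelihood: posterior is Gamma(shape = 2.8+12 = 14.8, rate = 3.9+4 = 7.9).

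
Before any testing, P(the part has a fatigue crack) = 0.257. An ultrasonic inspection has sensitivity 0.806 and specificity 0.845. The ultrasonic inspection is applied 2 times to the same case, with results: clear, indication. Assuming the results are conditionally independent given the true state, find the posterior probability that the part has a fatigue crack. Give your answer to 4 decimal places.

Posterior P(H) ≈ 0.2923

With H the event that the part has a fatigue crack, the joint likelihood of the observed sequence is P(data|H) = 0.194·0.806 = 0.15636 and P(data|¬H) = 0.845·0.155 = 0.13098.
Bayes: P(H|data) = 0.257·0.15636 / (0.257·0.15636 + 0.743·0.13098) = 0.040186/0.13750 = 0.2923.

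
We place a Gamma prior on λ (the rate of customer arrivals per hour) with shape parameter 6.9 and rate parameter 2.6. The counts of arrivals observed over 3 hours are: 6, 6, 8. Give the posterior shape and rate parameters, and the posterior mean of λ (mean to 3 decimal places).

The Poisson likelihood adds the total count to the shape and the number of exposure periods to the rate. Here ∑xᵢ = 20 and n = 3, so shape 6.9→26.9 and rate 2.6→5.6.
Posterior mean = shape/rate = 26.9/5.6 = 4.804.

Posterior: Gamma(shape=26.9, rate=5.6); mean ≈ 4.804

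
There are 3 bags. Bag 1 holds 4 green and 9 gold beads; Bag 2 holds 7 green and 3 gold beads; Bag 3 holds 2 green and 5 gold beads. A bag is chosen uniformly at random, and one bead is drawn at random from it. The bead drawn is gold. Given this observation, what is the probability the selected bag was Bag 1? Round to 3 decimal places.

Posterior probability ≈ 0.406

P(gold|Bag 1) = 0.6923; P(gold|Bag 2) = 0.3; P(gold|Bag 3) = 0.7143.
Prior × likelihood for each source: 0.333333·0.6923=0.2308, 0.333333·0.3=0.1000, 0.333333·0.7143=0.2381. Summing gives P(gold) = 0.56886.
P(Bag 1 | gold) = 0.2308 / 0.56886 = 0.406.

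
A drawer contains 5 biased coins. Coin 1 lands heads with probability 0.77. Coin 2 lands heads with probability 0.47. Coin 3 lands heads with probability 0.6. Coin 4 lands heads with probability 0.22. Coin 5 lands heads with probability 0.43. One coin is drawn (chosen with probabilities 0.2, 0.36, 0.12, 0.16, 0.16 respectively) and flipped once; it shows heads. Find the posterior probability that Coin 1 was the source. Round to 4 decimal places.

Tabulate prior·likelihood by source: [1] prior 0.2, lik 0.77, product 0.1540; [2] prior 0.36, lik 0.47, product 0.1692; [3] prior 0.12, lik 0.6, product 0.07200; [4] prior 0.16, lik 0.22, product 0.03520; [5] prior 0.16, lik 0.43, product 0.06880.
Normalizing constant = 0.49920; the posterior for Coin 1 is its product over the sum, 0.1540/0.49920 = 0.3085.

Posterior probability ≈ 0.3085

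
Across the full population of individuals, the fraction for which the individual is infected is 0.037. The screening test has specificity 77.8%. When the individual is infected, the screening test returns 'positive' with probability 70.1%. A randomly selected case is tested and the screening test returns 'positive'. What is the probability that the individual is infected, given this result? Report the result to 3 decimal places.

Write H for 'the individual is infected'. Prior odds H:¬H = 0.037/0.963 = 0.038422. For the 'positive' outcome, the likelihood ratio is 0.701/0.222 = 3.1577.
Posterior odds = 0.038422 × 3.1577 = 0.12132, so P(H|E) = 0.12132/(1+0.12132) = 0.108.

P(H | E) ≈ 0.108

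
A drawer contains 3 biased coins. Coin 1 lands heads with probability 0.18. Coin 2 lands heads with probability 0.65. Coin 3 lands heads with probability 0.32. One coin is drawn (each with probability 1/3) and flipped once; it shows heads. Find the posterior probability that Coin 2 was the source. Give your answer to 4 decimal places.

Posterior probability ≈ 0.5652

Tabulate prior·likelihood by source: [1] prior 0.333333, lik 0.18, product 0.06000; [2] prior 0.333333, lik 0.65, product 0.2167; [3] prior 0.333333, lik 0.32, product 0.1067.
Normalizing constant = 0.38333; the posterior for Coin 2 is its product over the sum, 0.2167/0.38333 = 0.5652.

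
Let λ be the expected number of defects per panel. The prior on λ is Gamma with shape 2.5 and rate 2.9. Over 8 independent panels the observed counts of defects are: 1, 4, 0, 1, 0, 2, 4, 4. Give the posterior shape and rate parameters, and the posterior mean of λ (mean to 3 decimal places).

Posterior: Gamma(shape=18.5, rate=10.9); mean ≈ 1.697

Total count ∑xᵢ = 16 over n = 8 panels.
Gamma is conjugate to the Poisson likelihood: posterior is Gamma(shape = 2.5+16 = 18.5, rate = 2.9+8 = 10.9).
E[λ | data] = 18.5/10.9 = 1.697.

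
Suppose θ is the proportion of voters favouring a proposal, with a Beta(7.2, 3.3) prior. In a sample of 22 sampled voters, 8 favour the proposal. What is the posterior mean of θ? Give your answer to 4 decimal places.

Posterior mean ≈ 0.4677

Observing 8 successes and 14 failures updates Beta(7.2, 3.3) by adding the success and failure counts to the two shape parameters: α = 7.2+8 = 15.2, β = 3.3+14 = 17.3.
E[θ | data] = 15.2/(15.2+17.3) = 0.4677.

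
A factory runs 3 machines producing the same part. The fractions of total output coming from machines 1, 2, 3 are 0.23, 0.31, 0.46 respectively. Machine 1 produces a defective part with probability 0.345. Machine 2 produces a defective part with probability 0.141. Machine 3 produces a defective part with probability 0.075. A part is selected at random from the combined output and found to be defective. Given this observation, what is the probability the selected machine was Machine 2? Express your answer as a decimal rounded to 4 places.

Tabulate prior·likelihood by source: [1] prior 0.23, lik 0.345, product 0.07935; [2] prior 0.31, lik 0.141, product 0.04371; [3] prior 0.46, lik 0.075, product 0.03450.
Normalizing constant = 0.15756; the posterior for Machine 2 is its product over the sum, 0.04371/0.15756 = 0.2774.

Posterior probability ≈ 0.2774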